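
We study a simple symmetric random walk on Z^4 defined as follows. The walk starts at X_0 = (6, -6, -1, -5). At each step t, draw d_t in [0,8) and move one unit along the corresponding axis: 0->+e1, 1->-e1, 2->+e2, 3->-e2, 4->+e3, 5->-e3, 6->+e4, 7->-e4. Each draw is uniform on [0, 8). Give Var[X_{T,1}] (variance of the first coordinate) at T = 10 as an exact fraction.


Outcome values over d=0..7: [1, -1, 0, 0, 0, 0, 0, 0]
Σy = 0, Σy² = 2, M = 8
μ = 0/8 = 0,  σ² = 2/8 − (0)² = 1/4
Independent increments: Var[X_10] = 10·σ² = 10·(1/4) = 5/2

5/2


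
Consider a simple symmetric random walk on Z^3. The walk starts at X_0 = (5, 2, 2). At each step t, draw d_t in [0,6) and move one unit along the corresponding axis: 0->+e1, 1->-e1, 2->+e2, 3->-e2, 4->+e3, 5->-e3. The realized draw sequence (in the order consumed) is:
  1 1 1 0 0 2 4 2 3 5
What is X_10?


t=0: X=(5, 2, 2), d=1 → -e1, X_1=(4, 2, 2)
t=1: X=(4, 2, 2), d=1 → -e1, X_2=(3, 2, 2)
t=2: X=(3, 2, 2), d=1 → -e1, X_3=(2, 2, 2)
t=3: X=(2, 2, 2), d=0 → +e1, X_4=(3, 2, 2)
t=4: X=(3, 2, 2), d=0 → +e1, X_5=(4, 2, 2)
t=5: X=(4, 2, 2), d=2 → +e2, X_6=(4, 3, 2)
t=6: X=(4, 3, 2), d=4 → +e3, X_7=(4, 3, 3)
t=7: X=(4, 3, 3), d=2 → +e2, X_8=(4, 4, 3)
t=8: X=(4, 4, 3), d=3 → -e2, X_9=(4, 3, 3)
t=9: X=(4, 3, 3), d=5 → -e3, X_10=(4, 3, 2)

(4, 3, 2)


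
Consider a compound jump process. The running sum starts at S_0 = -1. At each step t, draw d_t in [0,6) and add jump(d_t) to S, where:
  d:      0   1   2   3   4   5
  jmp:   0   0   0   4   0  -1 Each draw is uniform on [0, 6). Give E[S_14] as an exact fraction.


Outcome values over d=0..5: [0, 0, 0, 4, 0, -1]
Σy = 3, Σy² = 17, M = 6
μ = 3/6 = 1/2,  σ² = 17/6 − (1/2)² = 31/12
E[S_14] = -1 + 14·(1/2) = 6

6


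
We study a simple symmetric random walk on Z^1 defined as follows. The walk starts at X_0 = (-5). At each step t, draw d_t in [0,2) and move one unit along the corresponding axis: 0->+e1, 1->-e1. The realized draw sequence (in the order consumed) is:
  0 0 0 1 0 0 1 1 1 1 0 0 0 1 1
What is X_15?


t=0: X=(-5), d=0 → +e1, X_1=(-4)
t=1: X=(-4), d=0 → +e1, X_2=(-3)
t=2: X=(-3), d=0 → +e1, X_3=(-2)
t=3: X=(-2), d=1 → -e1, X_4=(-3)
t=4: X=(-3), d=0 → +e1, X_5=(-2)
t=5: X=(-2), d=0 → +e1, X_6=(-1)
t=6: X=(-1), d=1 → -e1, X_7=(-2)
t=7: X=(-2), d=1 → -e1, X_8=(-3)
t=8: X=(-3), d=1 → -e1, X_9=(-4)
t=9: X=(-4), d=1 → -e1, X_10=(-5)
t=10: X=(-5), d=0 → +e1, X_11=(-4)
t=11: X=(-4), d=0 → +e1, X_12=(-3)
t=12: X=(-3), d=0 → +e1, X_13=(-2)
t=13: X=(-2), d=1 → -e1, X_14=(-3)
t=14: X=(-3), d=1 → -e1, X_15=(-4)

(-4)


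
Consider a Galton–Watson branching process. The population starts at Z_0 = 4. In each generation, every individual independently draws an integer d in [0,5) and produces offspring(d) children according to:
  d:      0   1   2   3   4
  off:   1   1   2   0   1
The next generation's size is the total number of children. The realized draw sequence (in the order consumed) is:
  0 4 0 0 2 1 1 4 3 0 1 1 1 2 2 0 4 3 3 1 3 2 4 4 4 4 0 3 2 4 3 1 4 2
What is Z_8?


gen 0: Z_0=4, draws=[0, 4, 0, 0], offspring=[1, 1, 1, 1], Z_1=4
gen 1: Z_1=4, draws=[2, 1, 1, 4], offspring=[2, 1, 1, 1], Z_2=5
gen 2: Z_2=5, draws=[3, 0, 1, 1, 1], offspring=[0, 1, 1, 1, 1], Z_3=4
gen 3: Z_3=4, draws=[2, 2, 0, 4], offspring=[2, 2, 1, 1], Z_4=6
gen 4: Z_4=6, draws=[3, 3, 1, 3, 2, 4], offspring=[0, 0, 1, 0, 2, 1], Z_5=4
gen 5: Z_5=4, draws=[4, 4, 4, 0], offspring=[1, 1, 1, 1], Z_6=4
gen 6: Z_6=4, draws=[3, 2, 4, 3], offspring=[0, 2, 1, 0], Z_7=3
gen 7: Z_7=3, draws=[1, 4, 2], offspring=[1, 1, 2], Z_8=4

4


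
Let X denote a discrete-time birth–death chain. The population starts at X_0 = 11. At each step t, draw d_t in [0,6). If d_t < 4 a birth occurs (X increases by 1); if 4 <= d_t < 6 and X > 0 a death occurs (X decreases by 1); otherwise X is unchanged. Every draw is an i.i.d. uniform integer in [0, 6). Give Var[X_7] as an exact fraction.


56/9

X can drop by at most 1 per step and X_0 = 11 > T = 7, so X_t >= 11 − t >= 4 > 0 for every t <= 7: the floor at 0 (the 'and X > 0' condition) never binds. Hence X_7 = X_0 + Σ_{t<7} Y_t with i.i.d. increments Y_t = y(d_t) ∈ {+1, −1, 0}.
Outcome values over d=0..5: [1, 1, 1, 1, -1, -1]
Σy = 2, Σy² = 6, M = 6
μ = 2/6 = 1/3,  σ² = 6/6 − (1/3)² = 8/9
Independent increments: Var[X_7] = 7·σ² = 7·(8/9) = 56/9


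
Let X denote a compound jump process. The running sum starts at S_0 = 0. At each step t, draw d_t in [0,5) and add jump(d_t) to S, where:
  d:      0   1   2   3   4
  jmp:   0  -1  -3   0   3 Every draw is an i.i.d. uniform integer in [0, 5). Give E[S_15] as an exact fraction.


Outcome values over d=0..4: [0, -1, -3, 0, 3]
Σy = -1, Σy² = 19, M = 5
μ = -1/5 = -1/5,  σ² = 19/5 − (-1/5)² = 94/25
E[S_15] = 0 + 15·(-1/5) = -3

-3


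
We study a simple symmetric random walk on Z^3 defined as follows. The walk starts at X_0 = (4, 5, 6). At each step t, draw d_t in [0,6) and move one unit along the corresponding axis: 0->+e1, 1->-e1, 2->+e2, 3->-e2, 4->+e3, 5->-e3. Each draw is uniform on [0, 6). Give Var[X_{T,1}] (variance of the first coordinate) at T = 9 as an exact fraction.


3

Outcome values over d=0..5: [1, -1, 0, 0, 0, 0]
Σy = 0, Σy² = 2, M = 6
μ = 0/6 = 0,  σ² = 2/6 − (0)² = 1/3
Independent increments: Var[X_9] = 9·σ² = 9·(1/3) = 3


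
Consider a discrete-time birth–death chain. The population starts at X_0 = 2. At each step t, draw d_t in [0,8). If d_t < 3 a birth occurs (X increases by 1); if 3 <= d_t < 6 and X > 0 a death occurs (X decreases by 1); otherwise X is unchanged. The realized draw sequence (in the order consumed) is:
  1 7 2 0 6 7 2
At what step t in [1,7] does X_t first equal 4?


3

t=0: X=2, d=1 → birth, X_1=3
t=1: X=3, d=7 → hold, X_2=3
t=2: X=3, d=2 → birth, X_3=4
t=3: X=4, d=0 → birth, X_4=5
t=4: X=5, d=6 → hold, X_5=5
t=5: X=5, d=7 → hold, X_6=5
t=6: X=5, d=2 → birth, X_7=6


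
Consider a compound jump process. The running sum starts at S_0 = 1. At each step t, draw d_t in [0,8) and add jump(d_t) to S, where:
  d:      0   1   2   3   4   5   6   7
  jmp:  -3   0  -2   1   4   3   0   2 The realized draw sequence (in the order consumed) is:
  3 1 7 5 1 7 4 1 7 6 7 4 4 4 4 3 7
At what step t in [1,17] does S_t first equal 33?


15

t=0: S=1, d=3, jump=1, S_1=2
t=1: S=2, d=1, jump=0, S_2=2
t=2: S=2, d=7, jump=2, S_3=4
t=3: S=4, d=5, jump=3, S_4=7
t=4: S=7, d=1, jump=0, S_5=7
t=5: S=7, d=7, jump=2, S_6=9
t=6: S=9, d=4, jump=4, S_7=13
t=7: S=13, d=1, jump=0, S_8=13
t=8: S=13, d=7, jump=2, S_9=15
t=9: S=15, d=6, jump=0, S_10=15
t=10: S=15, d=7, jump=2, S_11=17
t=11: S=17, d=4, jump=4, S_12=21
t=12: S=21, d=4, jump=4, S_13=25
t=13: S=25, d=4, jump=4, S_14=29
t=14: S=29, d=4, jump=4, S_15=33
t=15: S=33, d=3, jump=1, S_16=34
t=16: S=34, d=7, jump=2, S_17=36


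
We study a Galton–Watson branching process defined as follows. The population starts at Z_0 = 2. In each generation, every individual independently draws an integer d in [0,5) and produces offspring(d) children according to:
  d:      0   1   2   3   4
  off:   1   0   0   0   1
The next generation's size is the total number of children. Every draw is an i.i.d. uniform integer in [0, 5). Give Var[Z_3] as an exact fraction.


Outcome values over d=0..4: [1, 0, 0, 0, 1]
Σy = 2, Σy² = 2, M = 5
μ = 2/5 = 2/5,  σ² = 2/5 − (2/5)² = 6/25
V_0 = 0, E_0 = 2
V_1 = 6/25·E_0 + (2/5)²·V_0 = 12/25;  E_1 = 4/5
V_2 = 6/25·E_1 + (2/5)²·V_1 = 168/625;  E_2 = 8/25
V_3 = 6/25·E_2 + (2/5)²·V_2 = 1872/15625;  E_3 = 16/125

1872/15625


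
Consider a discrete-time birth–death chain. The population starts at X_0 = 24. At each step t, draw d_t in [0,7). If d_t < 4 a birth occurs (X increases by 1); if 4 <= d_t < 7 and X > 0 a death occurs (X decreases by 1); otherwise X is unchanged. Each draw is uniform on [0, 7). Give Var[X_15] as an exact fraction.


720/49

X can drop by at most 1 per step and X_0 = 24 > T = 15, so X_t >= 24 − t >= 9 > 0 for every t <= 15: the floor at 0 (the 'and X > 0' condition) never binds. Hence X_15 = X_0 + Σ_{t<15} Y_t with i.i.d. increments Y_t = y(d_t) ∈ {+1, −1, 0}.
Outcome values over d=0..6: [1, 1, 1, 1, -1, -1, -1]
Σy = 1, Σy² = 7, M = 7
μ = 1/7 = 1/7,  σ² = 7/7 − (1/7)² = 48/49
Independent increments: Var[X_15] = 15·σ² = 15·(48/49) = 720/49


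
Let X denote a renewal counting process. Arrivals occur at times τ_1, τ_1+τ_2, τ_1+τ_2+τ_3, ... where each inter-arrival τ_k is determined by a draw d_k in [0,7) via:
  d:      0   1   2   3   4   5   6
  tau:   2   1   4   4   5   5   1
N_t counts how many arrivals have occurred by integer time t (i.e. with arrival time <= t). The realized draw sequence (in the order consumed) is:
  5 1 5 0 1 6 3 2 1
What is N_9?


draw d_1=5: τ_1=5, arrival time A_1=5
draw d_2=1: τ_2=1, arrival time A_2=6
draw d_3=5: τ_3=5, arrival time A_3=11
draw d_4=0: τ_4=2, arrival time A_4=13
draw d_5=1: τ_5=1, arrival time A_5=14
draw d_6=6: τ_6=1, arrival time A_6=15
draw d_7=3: τ_7=4, arrival time A_7=19
draw d_8=2: τ_8=4, arrival time A_8=23
draw d_9=1: τ_9=1, arrival time A_9=24
N_t over t=0..9: 0:0 1:0 2:0 3:0 4:0 5:1 6:2 7:2 8:2 9:2

2


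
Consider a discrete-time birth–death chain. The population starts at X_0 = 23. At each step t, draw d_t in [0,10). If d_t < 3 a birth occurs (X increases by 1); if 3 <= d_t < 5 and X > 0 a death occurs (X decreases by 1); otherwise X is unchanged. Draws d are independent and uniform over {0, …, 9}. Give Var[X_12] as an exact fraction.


147/25

X can drop by at most 1 per step and X_0 = 23 > T = 12, so X_t >= 23 − t >= 11 > 0 for every t <= 12: the floor at 0 (the 'and X > 0' condition) never binds. Hence X_12 = X_0 + Σ_{t<12} Y_t with i.i.d. increments Y_t = y(d_t) ∈ {+1, −1, 0}.
Outcome values over d=0..9: [1, 1, 1, -1, -1, 0, 0, 0, 0, 0]
Σy = 1, Σy² = 5, M = 10
μ = 1/10 = 1/10,  σ² = 5/10 − (1/10)² = 49/100
Independent increments: Var[X_12] = 12·σ² = 12·(49/100) = 147/25


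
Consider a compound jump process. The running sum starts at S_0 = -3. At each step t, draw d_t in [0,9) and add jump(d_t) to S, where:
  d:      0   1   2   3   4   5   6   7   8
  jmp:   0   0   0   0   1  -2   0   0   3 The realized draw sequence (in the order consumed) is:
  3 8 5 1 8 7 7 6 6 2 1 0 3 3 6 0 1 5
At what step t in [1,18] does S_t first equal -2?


t=0: S=-3, d=3, jump=0, S_1=-3
t=1: S=-3, d=8, jump=3, S_2=0
t=2: S=0, d=5, jump=-2, S_3=-2
t=3: S=-2, d=1, jump=0, S_4=-2
t=4: S=-2, d=8, jump=3, S_5=1
t=5: S=1, d=7, jump=0, S_6=1
t=6: S=1, d=7, jump=0, S_7=1
t=7: S=1, d=6, jump=0, S_8=1
t=8: S=1, d=6, jump=0, S_9=1
t=9: S=1, d=2, jump=0, S_10=1
t=10: S=1, d=1, jump=0, S_11=1
t=11: S=1, d=0, jump=0, S_12=1
t=12: S=1, d=3, jump=0, S_13=1
t=13: S=1, d=3, jump=0, S_14=1
t=14: S=1, d=6, jump=0, S_15=1
t=15: S=1, d=0, jump=0, S_16=1
t=16: S=1, d=1, jump=0, S_17=1
t=17: S=1, d=5, jump=-2, S_18=-1

3


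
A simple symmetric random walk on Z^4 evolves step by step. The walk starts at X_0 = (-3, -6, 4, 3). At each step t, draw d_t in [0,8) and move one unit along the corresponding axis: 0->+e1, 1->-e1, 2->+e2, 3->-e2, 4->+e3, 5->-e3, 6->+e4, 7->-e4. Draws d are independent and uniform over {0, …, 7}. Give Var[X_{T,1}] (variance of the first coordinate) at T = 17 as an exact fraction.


17/4

Outcome values over d=0..7: [1, -1, 0, 0, 0, 0, 0, 0]
Σy = 0, Σy² = 2, M = 8
μ = 0/8 = 0,  σ² = 2/8 − (0)² = 1/4
Independent increments: Var[X_17] = 17·σ² = 17·(1/4) = 17/4


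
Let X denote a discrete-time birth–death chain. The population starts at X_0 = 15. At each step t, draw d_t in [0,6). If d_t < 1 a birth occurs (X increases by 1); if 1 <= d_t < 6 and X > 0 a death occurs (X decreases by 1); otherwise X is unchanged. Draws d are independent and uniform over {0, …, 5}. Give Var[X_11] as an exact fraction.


55/9

X can drop by at most 1 per step and X_0 = 15 > T = 11, so X_t >= 15 − t >= 4 > 0 for every t <= 11: the floor at 0 (the 'and X > 0' condition) never binds. Hence X_11 = X_0 + Σ_{t<11} Y_t with i.i.d. increments Y_t = y(d_t) ∈ {+1, −1, 0}.
Outcome values over d=0..5: [1, -1, -1, -1, -1, -1]
Σy = -4, Σy² = 6, M = 6
μ = -4/6 = -2/3,  σ² = 6/6 − (-2/3)² = 5/9
Independent increments: Var[X_11] = 11·σ² = 11·(5/9) = 55/9


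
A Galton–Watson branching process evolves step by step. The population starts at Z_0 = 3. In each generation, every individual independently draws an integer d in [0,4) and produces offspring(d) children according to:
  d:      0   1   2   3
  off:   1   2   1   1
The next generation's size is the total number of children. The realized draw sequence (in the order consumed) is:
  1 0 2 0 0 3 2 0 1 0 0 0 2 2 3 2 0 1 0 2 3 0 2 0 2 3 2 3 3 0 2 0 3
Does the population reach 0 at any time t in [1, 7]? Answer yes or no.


gen 0: Z_0=3, draws=[1, 0, 2], offspring=[2, 1, 1], Z_1=4
gen 1: Z_1=4, draws=[0, 0, 3, 2], offspring=[1, 1, 1, 1], Z_2=4
gen 2: Z_2=4, draws=[0, 1, 0, 0], offspring=[1, 2, 1, 1], Z_3=5
gen 3: Z_3=5, draws=[0, 2, 2, 3, 2], offspring=[1, 1, 1, 1, 1], Z_4=5
gen 4: Z_4=5, draws=[0, 1, 0, 2, 3], offspring=[1, 2, 1, 1, 1], Z_5=6
gen 5: Z_5=6, draws=[0, 2, 0, 2, 3, 2], offspring=[1, 1, 1, 1, 1, 1], Z_6=6
gen 6: Z_6=6, draws=[3, 3, 0, 2, 0, 3], offspring=[1, 1, 1, 1, 1, 1], Z_7=6

no


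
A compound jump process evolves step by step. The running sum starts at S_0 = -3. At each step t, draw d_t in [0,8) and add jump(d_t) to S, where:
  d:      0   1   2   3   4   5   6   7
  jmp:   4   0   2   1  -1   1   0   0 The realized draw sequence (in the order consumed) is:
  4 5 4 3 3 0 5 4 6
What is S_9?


t=0: S=-3, d=4, jump=-1, S_1=-4
t=1: S=-4, d=5, jump=1, S_2=-3
t=2: S=-3, d=4, jump=-1, S_3=-4
t=3: S=-4, d=3, jump=1, S_4=-3
t=4: S=-3, d=3, jump=1, S_5=-2
t=5: S=-2, d=0, jump=4, S_6=2
t=6: S=2, d=5, jump=1, S_7=3
t=7: S=3, d=4, jump=-1, S_8=2
t=8: S=2, d=6, jump=0, S_9=2

2


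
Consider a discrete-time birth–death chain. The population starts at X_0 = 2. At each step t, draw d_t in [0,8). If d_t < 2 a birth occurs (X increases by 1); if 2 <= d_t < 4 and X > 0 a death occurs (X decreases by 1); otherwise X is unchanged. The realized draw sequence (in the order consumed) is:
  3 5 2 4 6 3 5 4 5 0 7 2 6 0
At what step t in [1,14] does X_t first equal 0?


3

t=0: X=2, d=3 → death, X_1=1
t=1: X=1, d=5 → hold, X_2=1
t=2: X=1, d=2 → death, X_3=0
t=3: X=0, d=4 → hold, X_4=0
t=4: X=0, d=6 → hold, X_5=0
t=5: X=0, d=3 → hold, X_6=0
t=6: X=0, d=5 → hold, X_7=0
t=7: X=0, d=4 → hold, X_8=0
t=8: X=0, d=5 → hold, X_9=0
t=9: X=0, d=0 → birth, X_10=1
t=10: X=1, d=7 → hold, X_11=1
t=11: X=1, d=2 → death, X_12=0
t=12: X=0, d=6 → hold, X_13=0
t=13: X=0, d=0 → birth, X_14=1


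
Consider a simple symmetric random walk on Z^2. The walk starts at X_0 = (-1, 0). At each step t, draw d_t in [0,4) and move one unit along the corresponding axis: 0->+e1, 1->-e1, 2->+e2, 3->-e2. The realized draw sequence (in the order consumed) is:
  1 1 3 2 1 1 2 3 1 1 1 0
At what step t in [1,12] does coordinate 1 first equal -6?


9

t=0: X=(-1, 0), d=1 → -e1, X_1=(-2, 0)
t=1: X=(-2, 0), d=1 → -e1, X_2=(-3, 0)
t=2: X=(-3, 0), d=3 → -e2, X_3=(-3, -1)
t=3: X=(-3, -1), d=2 → +e2, X_4=(-3, 0)
t=4: X=(-3, 0), d=1 → -e1, X_5=(-4, 0)
t=5: X=(-4, 0), d=1 → -e1, X_6=(-5, 0)
t=6: X=(-5, 0), d=2 → +e2, X_7=(-5, 1)
t=7: X=(-5, 1), d=3 → -e2, X_8=(-5, 0)
t=8: X=(-5, 0), d=1 → -e1, X_9=(-6, 0)
t=9: X=(-6, 0), d=1 → -e1, X_10=(-7, 0)
t=10: X=(-7, 0), d=1 → -e1, X_11=(-8, 0)
t=11: X=(-8, 0), d=0 → +e1, X_12=(-7, 0)


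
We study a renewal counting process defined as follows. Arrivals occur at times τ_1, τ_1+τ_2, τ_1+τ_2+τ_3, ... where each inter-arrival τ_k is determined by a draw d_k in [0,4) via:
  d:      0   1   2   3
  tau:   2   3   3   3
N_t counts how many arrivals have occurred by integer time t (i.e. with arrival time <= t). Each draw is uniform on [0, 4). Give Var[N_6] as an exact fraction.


Inter-arrival values over d=0..3: [2, 3, 3, 3]
Each d has probability 1/4, so the pmf of τ is: f(2) = 1/4, f(3) = 3/4
Let p_n(j) = P(N_n = j), with p_0 = [1]. Condition on τ_1: p_n(0) = P(τ > n), and for j >= 1, p_n(j) = Σ_{k<=n} f(k)·p_{n−k}(j−1)
p_1 = [1]  (j = 0)
p_2 = [3/4, 1/4]  (j = 0..1)
p_3 = [0, 1]  (j = 0..1)
p_4 = [0, 15/16, 1/16]  (j = 0..2)
p_5 = [0, 9/16, 7/16]  (j = 0..2)
p_6 = [0, 0, 63/64, 1/64]  (j = 0..3)
E[N_6] = Σ j·p_6(j) = 129/64;  E[N_6²] = Σ j²·p_6(j) = 261/64
Var[N_6] = 261/64 − (129/64)² = 63/4096

63/4096


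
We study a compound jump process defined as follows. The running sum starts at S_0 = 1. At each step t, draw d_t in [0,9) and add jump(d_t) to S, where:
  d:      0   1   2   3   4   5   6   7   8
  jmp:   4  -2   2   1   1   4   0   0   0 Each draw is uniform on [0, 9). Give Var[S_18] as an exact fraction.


556/9

Outcome values over d=0..8: [4, -2, 2, 1, 1, 4, 0, 0, 0]
Σy = 10, Σy² = 42, M = 9
μ = 10/9 = 10/9,  σ² = 42/9 − (10/9)² = 278/81
Independent increments: Var[S_18] = 18·σ² = 18·(278/81) = 556/9


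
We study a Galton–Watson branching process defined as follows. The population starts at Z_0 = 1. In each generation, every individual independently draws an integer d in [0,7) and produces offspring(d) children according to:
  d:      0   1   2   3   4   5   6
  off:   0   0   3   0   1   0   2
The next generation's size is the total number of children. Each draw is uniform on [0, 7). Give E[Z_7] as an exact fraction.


279936/823543

Outcome values over d=0..6: [0, 0, 3, 0, 1, 0, 2]
Σy = 6, Σy² = 14, M = 7
μ = 6/7 = 6/7,  σ² = 14/7 − (6/7)² = 62/49
E[Z_0] = 1
E[Z_1] = 6/7·E[Z_0] = 6/7
E[Z_2] = 6/7·E[Z_1] = 36/49
E[Z_3] = 6/7·E[Z_2] = 216/343
E[Z_4] = 6/7·E[Z_3] = 1296/2401
E[Z_5] = 6/7·E[Z_4] = 7776/16807
E[Z_6] = 6/7·E[Z_5] = 46656/117649
E[Z_7] = 6/7·E[Z_6] = 279936/823543


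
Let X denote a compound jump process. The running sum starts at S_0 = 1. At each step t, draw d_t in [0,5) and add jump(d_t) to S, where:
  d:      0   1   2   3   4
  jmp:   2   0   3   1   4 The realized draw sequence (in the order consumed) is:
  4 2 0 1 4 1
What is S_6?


t=0: S=1, d=4, jump=4, S_1=5
t=1: S=5, d=2, jump=3, S_2=8
t=2: S=8, d=0, jump=2, S_3=10
t=3: S=10, d=1, jump=0, S_4=10
t=4: S=10, d=4, jump=4, S_5=14
t=5: S=14, d=1, jump=0, S_6=14

14


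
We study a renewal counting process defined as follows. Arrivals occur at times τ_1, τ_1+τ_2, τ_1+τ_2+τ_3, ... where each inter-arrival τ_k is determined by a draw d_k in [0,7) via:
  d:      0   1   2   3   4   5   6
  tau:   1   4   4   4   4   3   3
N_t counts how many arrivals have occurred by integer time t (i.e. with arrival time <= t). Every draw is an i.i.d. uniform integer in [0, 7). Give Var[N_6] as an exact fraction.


5085259430/13841287201

Inter-arrival values over d=0..6: [1, 4, 4, 4, 4, 3, 3]
Each d has probability 1/7, so the pmf of τ is: f(1) = 1/7, f(3) = 2/7, f(4) = 4/7
Let p_n(j) = P(N_n = j), with p_0 = [1]. Condition on τ_1: p_n(0) = P(τ > n), and for j >= 1, p_n(j) = Σ_{k<=n} f(k)·p_{n−k}(j−1)
p_1 = [6/7, 1/7]  (j = 0..1)
p_2 = [6/7, 6/49, 1/49]  (j = 0..2)
p_3 = [4/7, 20/49, 6/343, 1/343]  (j = 0..3)
p_4 = [0, 44/49, 34/343, 6/2401, 1/2401]  (j = 0..4)
p_5 = [0, 36/49, 12/49, 48/2401, 6/16807, 1/16807]  (j = 0..5)
p_6 = [0, 32/49, 100/343, 124/2401, 62/16807, 6/117649, 1/117649]  (j = 0..6)
E[N_6] = Σ j·p_6(j) = 165432/117649;  E[N_6²] = Σ j²·p_6(j) = 275846/117649
Var[N_6] = 275846/117649 − (165432/117649)² = 5085259430/13841287201


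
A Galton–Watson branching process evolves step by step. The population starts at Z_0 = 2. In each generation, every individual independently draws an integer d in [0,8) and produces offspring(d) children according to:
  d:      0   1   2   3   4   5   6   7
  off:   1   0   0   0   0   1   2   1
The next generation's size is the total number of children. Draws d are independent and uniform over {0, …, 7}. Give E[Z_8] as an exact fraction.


Outcome values over d=0..7: [1, 0, 0, 0, 0, 1, 2, 1]
Σy = 5, Σy² = 7, M = 8
μ = 5/8 = 5/8,  σ² = 7/8 − (5/8)² = 31/64
E[Z_0] = 2
E[Z_1] = 5/8·E[Z_0] = 5/4
E[Z_2] = 5/8·E[Z_1] = 25/32
E[Z_3] = 5/8·E[Z_2] = 125/256
E[Z_4] = 5/8·E[Z_3] = 625/2048
E[Z_5] = 5/8·E[Z_4] = 3125/16384
E[Z_6] = 5/8·E[Z_5] = 15625/131072
E[Z_7] = 5/8·E[Z_6] = 78125/1048576
E[Z_8] = 5/8·E[Z_7] = 390625/8388608

390625/8388608


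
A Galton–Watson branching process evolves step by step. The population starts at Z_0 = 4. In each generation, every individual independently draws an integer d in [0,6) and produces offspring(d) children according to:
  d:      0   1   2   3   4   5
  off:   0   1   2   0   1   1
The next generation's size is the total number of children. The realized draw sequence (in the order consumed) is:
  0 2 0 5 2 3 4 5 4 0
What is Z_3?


gen 0: Z_0=4, draws=[0, 2, 0, 5], offspring=[0, 2, 0, 1], Z_1=3
gen 1: Z_1=3, draws=[2, 3, 4], offspring=[2, 0, 1], Z_2=3
gen 2: Z_2=3, draws=[5, 4, 0], offspring=[1, 1, 0], Z_3=2

2


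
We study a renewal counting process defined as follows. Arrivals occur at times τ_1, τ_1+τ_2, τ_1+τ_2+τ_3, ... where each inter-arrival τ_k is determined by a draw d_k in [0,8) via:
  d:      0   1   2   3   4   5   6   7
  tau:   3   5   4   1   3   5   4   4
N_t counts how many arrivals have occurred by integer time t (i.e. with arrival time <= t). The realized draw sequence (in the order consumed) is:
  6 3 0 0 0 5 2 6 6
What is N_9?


draw d_1=6: τ_1=4, arrival time A_1=4
draw d_2=3: τ_2=1, arrival time A_2=5
draw d_3=0: τ_3=3, arrival time A_3=8
draw d_4=0: τ_4=3, arrival time A_4=11
draw d_5=0: τ_5=3, arrival time A_5=14
draw d_6=5: τ_6=5, arrival time A_6=19
draw d_7=2: τ_7=4, arrival time A_7=23
draw d_8=6: τ_8=4, arrival time A_8=27
draw d_9=6: τ_9=4, arrival time A_9=31
N_t over t=0..9: 0:0 1:0 2:0 3:0 4:1 5:2 6:2 7:2 8:3 9:3

3


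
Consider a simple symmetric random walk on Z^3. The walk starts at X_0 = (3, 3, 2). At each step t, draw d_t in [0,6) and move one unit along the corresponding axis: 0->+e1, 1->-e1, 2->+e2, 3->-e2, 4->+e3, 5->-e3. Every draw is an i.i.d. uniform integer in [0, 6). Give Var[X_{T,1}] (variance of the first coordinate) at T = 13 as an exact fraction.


13/3

Outcome values over d=0..5: [1, -1, 0, 0, 0, 0]
Σy = 0, Σy² = 2, M = 6
μ = 0/6 = 0,  σ² = 2/6 − (0)² = 1/3
Independent increments: Var[X_13] = 13·σ² = 13·(1/3) = 13/3


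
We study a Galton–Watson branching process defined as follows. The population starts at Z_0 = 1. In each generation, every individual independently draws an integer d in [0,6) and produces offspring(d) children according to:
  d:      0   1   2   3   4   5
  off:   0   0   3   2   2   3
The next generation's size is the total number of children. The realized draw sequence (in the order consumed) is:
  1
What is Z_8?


0

gen 0: Z_0=1, draws=[1], offspring=[0], Z_1=0
gen 1: Z_1=0, draws=[], offspring=[], Z_2=0
gen 2: Z_2=0, draws=[], offspring=[], Z_3=0
gen 3: Z_3=0, draws=[], offspring=[], Z_4=0
gen 4: Z_4=0, draws=[], offspring=[], Z_5=0
gen 5: Z_5=0, draws=[], offspring=[], Z_6=0
gen 6: Z_6=0, draws=[], offspring=[], Z_7=0
gen 7: Z_7=0, draws=[], offspring=[], Z_8=0


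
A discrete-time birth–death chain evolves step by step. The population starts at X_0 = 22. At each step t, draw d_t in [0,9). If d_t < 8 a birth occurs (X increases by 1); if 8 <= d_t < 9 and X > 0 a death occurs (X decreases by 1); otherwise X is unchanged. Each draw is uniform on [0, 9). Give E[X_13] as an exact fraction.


X can drop by at most 1 per step and X_0 = 22 > T = 13, so X_t >= 22 − t >= 9 > 0 for every t <= 13: the floor at 0 (the 'and X > 0' condition) never binds. Hence X_13 = X_0 + Σ_{t<13} Y_t with i.i.d. increments Y_t = y(d_t) ∈ {+1, −1, 0}.
Outcome values over d=0..8: [1, 1, 1, 1, 1, 1, 1, 1, -1]
Σy = 7, Σy² = 9, M = 9
μ = 7/9 = 7/9,  σ² = 9/9 − (7/9)² = 32/81
E[X_13] = 22 + 13·(7/9) = 289/9

289/9


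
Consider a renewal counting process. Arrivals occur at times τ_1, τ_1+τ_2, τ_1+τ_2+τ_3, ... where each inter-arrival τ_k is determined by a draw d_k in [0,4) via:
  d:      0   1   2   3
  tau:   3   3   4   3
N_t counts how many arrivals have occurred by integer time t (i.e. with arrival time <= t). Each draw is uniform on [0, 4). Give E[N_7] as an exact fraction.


31/16

Inter-arrival values over d=0..3: [3, 3, 4, 3]
Each d has probability 1/4, so the pmf of τ is: f(3) = 3/4, f(4) = 1/4
Renewal equation for m(n) = E[N_n]: condition on τ_1 = k (if k <= n, one arrival plus a fresh copy on the remaining n−k steps): m(n) = F(n) + Σ_{k<=n} f(k)·m(n−k), where F(n) = P(τ <= n) and m(0) = 0
m(1) = F(1) = 0
m(2) = F(2) = 0
m(3) = F(3) = 3/4
m(4) = F(4) = 1
m(5) = F(5) = 1
m(6) = F(6) + f(3)·m(3) = 1 + 3/4·3/4 = 25/16
m(7) = F(7) + f(3)·m(4) + f(4)·m(3) = 1 + 3/4·1 + 1/4·3/4 = 31/16
E[N_7] = m(7) = 31/16


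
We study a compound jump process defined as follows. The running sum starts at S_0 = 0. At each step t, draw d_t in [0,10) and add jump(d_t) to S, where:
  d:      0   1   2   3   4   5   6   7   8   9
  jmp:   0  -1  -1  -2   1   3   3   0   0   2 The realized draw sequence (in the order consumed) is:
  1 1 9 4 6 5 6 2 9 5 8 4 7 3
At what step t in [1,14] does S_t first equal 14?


10

t=0: S=0, d=1, jump=-1, S_1=-1
t=1: S=-1, d=1, jump=-1, S_2=-2
t=2: S=-2, d=9, jump=2, S_3=0
t=3: S=0, d=4, jump=1, S_4=1
t=4: S=1, d=6, jump=3, S_5=4
t=5: S=4, d=5, jump=3, S_6=7
t=6: S=7, d=6, jump=3, S_7=10
t=7: S=10, d=2, jump=-1, S_8=9
t=8: S=9, d=9, jump=2, S_9=11
t=9: S=11, d=5, jump=3, S_10=14
t=10: S=14, d=8, jump=0, S_11=14
t=11: S=14, d=4, jump=1, S_12=15
t=12: S=15, d=7, jump=0, S_13=15
t=13: S=15, d=3, jump=-2, S_14=13


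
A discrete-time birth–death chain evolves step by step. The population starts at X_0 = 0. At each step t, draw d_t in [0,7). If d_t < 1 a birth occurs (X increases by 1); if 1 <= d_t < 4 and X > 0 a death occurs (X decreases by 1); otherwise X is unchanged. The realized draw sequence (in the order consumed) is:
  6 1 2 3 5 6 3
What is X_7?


0

t=0: X=0, d=6 → hold, X_1=0
t=1: X=0, d=1 → hold, X_2=0
t=2: X=0, d=2 → hold, X_3=0
t=3: X=0, d=3 → hold, X_4=0
t=4: X=0, d=5 → hold, X_5=0
t=5: X=0, d=6 → hold, X_6=0
t=6: X=0, d=3 → hold, X_7=0


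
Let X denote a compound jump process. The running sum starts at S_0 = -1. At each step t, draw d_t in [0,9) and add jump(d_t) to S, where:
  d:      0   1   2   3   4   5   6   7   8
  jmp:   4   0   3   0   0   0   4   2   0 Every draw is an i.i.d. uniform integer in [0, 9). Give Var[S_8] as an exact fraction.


1888/81

Outcome values over d=0..8: [4, 0, 3, 0, 0, 0, 4, 2, 0]
Σy = 13, Σy² = 45, M = 9
μ = 13/9 = 13/9,  σ² = 45/9 − (13/9)² = 236/81
Independent increments: Var[S_8] = 8·σ² = 8·(236/81) = 1888/81


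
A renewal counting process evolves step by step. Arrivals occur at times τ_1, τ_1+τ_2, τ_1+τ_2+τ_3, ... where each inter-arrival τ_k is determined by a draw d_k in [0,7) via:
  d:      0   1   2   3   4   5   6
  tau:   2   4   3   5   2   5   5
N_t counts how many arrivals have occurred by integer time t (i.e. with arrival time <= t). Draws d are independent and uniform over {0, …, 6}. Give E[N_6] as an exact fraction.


442/343

Inter-arrival values over d=0..6: [2, 4, 3, 5, 2, 5, 5]
Each d has probability 1/7, so the pmf of τ is: f(2) = 2/7, f(3) = 1/7, f(4) = 1/7, f(5) = 3/7
Renewal equation for m(n) = E[N_n]: condition on τ_1 = k (if k <= n, one arrival plus a fresh copy on the remaining n−k steps): m(n) = F(n) + Σ_{k<=n} f(k)·m(n−k), where F(n) = P(τ <= n) and m(0) = 0
m(1) = F(1) = 0
m(2) = F(2) = 2/7
m(3) = F(3) = 3/7
m(4) = F(4) + f(2)·m(2) = 4/7 + 2/7·2/7 = 32/49
m(5) = F(5) + f(2)·m(3) + f(3)·m(2) = 1 + 2/7·3/7 + 1/7·2/7 = 57/49
m(6) = F(6) + f(2)·m(4) + f(3)·m(3) + f(4)·m(2) = 1 + 2/7·32/49 + 1/7·3/7 + 1/7·2/7 = 442/343
E[N_6] = m(6) = 442/343


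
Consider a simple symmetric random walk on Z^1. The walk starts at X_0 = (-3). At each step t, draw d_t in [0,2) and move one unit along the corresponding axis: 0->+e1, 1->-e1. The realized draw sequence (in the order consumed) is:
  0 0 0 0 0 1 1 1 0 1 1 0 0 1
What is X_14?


t=0: X=(-3), d=0 → +e1, X_1=(-2)
t=1: X=(-2), d=0 → +e1, X_2=(-1)
t=2: X=(-1), d=0 → +e1, X_3=(0)
t=3: X=(0), d=0 → +e1, X_4=(1)
t=4: X=(1), d=0 → +e1, X_5=(2)
t=5: X=(2), d=1 → -e1, X_6=(1)
t=6: X=(1), d=1 → -e1, X_7=(0)
t=7: X=(0), d=1 → -e1, X_8=(-1)
t=8: X=(-1), d=0 → +e1, X_9=(0)
t=9: X=(0), d=1 → -e1, X_10=(-1)
t=10: X=(-1), d=1 → -e1, X_11=(-2)
t=11: X=(-2), d=0 → +e1, X_12=(-1)
t=12: X=(-1), d=0 → +e1, X_13=(0)
t=13: X=(0), d=1 → -e1, X_14=(-1)

(-1)


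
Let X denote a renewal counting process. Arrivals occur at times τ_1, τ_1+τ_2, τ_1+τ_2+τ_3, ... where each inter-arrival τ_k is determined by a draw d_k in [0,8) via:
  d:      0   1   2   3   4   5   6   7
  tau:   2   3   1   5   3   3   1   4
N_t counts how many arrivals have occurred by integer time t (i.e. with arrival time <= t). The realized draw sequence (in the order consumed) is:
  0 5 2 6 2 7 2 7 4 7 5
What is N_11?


draw d_1=0: τ_1=2, arrival time A_1=2
draw d_2=5: τ_2=3, arrival time A_2=5
draw d_3=2: τ_3=1, arrival time A_3=6
draw d_4=6: τ_4=1, arrival time A_4=7
draw d_5=2: τ_5=1, arrival time A_5=8
draw d_6=7: τ_6=4, arrival time A_6=12
draw d_7=2: τ_7=1, arrival time A_7=13
draw d_8=7: τ_8=4, arrival time A_8=17
draw d_9=4: τ_9=3, arrival time A_9=20
draw d_10=7: τ_10=4, arrival time A_10=24
draw d_11=5: τ_11=3, arrival time A_11=27
N_t over t=0..11: 0:0 1:0 2:1 3:1 4:1 5:2 6:3 7:4 8:5 9:5 10:5 11:5

5


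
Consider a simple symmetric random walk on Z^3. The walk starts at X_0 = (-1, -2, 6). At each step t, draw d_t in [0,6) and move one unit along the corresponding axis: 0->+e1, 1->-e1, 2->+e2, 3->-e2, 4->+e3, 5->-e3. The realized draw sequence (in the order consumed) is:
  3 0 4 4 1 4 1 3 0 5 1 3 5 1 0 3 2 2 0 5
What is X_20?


(-1, -4, 6)

t=0: X=(-1, -2, 6), d=3 → -e2, X_1=(-1, -3, 6)
t=1: X=(-1, -3, 6), d=0 → +e1, X_2=(0, -3, 6)
t=2: X=(0, -3, 6), d=4 → +e3, X_3=(0, -3, 7)
t=3: X=(0, -3, 7), d=4 → +e3, X_4=(0, -3, 8)
t=4: X=(0, -3, 8), d=1 → -e1, X_5=(-1, -3, 8)
t=5: X=(-1, -3, 8), d=4 → +e3, X_6=(-1, -3, 9)
t=6: X=(-1, -3, 9), d=1 → -e1, X_7=(-2, -3, 9)
t=7: X=(-2, -3, 9), d=3 → -e2, X_8=(-2, -4, 9)
t=8: X=(-2, -4, 9), d=0 → +e1, X_9=(-1, -4, 9)
t=9: X=(-1, -4, 9), d=5 → -e3, X_10=(-1, -4, 8)
t=10: X=(-1, -4, 8), d=1 → -e1, X_11=(-2, -4, 8)
t=11: X=(-2, -4, 8), d=3 → -e2, X_12=(-2, -5, 8)
t=12: X=(-2, -5, 8), d=5 → -e3, X_13=(-2, -5, 7)
t=13: X=(-2, -5, 7), d=1 → -e1, X_14=(-3, -5, 7)
t=14: X=(-3, -5, 7), d=0 → +e1, X_15=(-2, -5, 7)
t=15: X=(-2, -5, 7), d=3 → -e2, X_16=(-2, -6, 7)
t=16: X=(-2, -6, 7), d=2 → +e2, X_17=(-2, -5, 7)
t=17: X=(-2, -5, 7), d=2 → +e2, X_18=(-2, -4, 7)
t=18: X=(-2, -4, 7), d=0 → +e1, X_19=(-1, -4, 7)
t=19: X=(-1, -4, 7), d=5 → -e3, X_20=(-1, -4, 6)


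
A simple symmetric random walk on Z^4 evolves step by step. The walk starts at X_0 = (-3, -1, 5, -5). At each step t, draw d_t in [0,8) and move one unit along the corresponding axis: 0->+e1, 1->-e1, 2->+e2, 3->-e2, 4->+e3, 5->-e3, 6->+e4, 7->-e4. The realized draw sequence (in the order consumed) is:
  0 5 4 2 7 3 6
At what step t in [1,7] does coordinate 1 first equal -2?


t=0: X=(-3, -1, 5, -5), d=0 → +e1, X_1=(-2, -1, 5, -5)
t=1: X=(-2, -1, 5, -5), d=5 → -e3, X_2=(-2, -1, 4, -5)
t=2: X=(-2, -1, 4, -5), d=4 → +e3, X_3=(-2, -1, 5, -5)
t=3: X=(-2, -1, 5, -5), d=2 → +e2, X_4=(-2, 0, 5, -5)
t=4: X=(-2, 0, 5, -5), d=7 → -e4, X_5=(-2, 0, 5, -6)
t=5: X=(-2, 0, 5, -6), d=3 → -e2, X_6=(-2, -1, 5, -6)
t=6: X=(-2, -1, 5, -6), d=6 → +e4, X_7=(-2, -1, 5, -5)

1


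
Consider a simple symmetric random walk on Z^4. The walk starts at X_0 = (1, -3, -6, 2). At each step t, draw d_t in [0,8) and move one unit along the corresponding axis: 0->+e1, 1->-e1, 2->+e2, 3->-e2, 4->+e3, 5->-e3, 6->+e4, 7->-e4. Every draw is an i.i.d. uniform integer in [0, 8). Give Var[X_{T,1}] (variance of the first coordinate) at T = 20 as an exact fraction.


Outcome values over d=0..7: [1, -1, 0, 0, 0, 0, 0, 0]
Σy = 0, Σy² = 2, M = 8
μ = 0/8 = 0,  σ² = 2/8 − (0)² = 1/4
Independent increments: Var[X_20] = 20·σ² = 20·(1/4) = 5

5


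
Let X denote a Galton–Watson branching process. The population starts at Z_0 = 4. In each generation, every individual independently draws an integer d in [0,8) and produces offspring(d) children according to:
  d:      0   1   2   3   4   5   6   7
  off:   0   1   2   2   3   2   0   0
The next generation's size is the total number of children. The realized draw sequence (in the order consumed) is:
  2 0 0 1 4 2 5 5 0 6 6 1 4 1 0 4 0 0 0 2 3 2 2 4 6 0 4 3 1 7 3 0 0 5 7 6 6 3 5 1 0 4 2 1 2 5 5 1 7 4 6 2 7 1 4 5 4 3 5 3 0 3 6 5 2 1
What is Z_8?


gen 0: Z_0=4, draws=[2, 0, 0, 1], offspring=[2, 0, 0, 1], Z_1=3
gen 1: Z_1=3, draws=[4, 2, 5], offspring=[3, 2, 2], Z_2=7
gen 2: Z_2=7, draws=[5, 0, 6, 6, 1, 4, 1], offspring=[2, 0, 0, 0, 1, 3, 1], Z_3=7
gen 3: Z_3=7, draws=[0, 4, 0, 0, 0, 2, 3], offspring=[0, 3, 0, 0, 0, 2, 2], Z_4=7
gen 4: Z_4=7, draws=[2, 2, 4, 6, 0, 4, 3], offspring=[2, 2, 3, 0, 0, 3, 2], Z_5=12
gen 5: Z_5=12, draws=[1, 7, 3, 0, 0, 5, 7, 6, 6, 3, 5, 1], offspring=[1, 0, 2, 0, 0, 2, 0, 0, 0, 2, 2, 1], Z_6=10
gen 6: Z_6=10, draws=[0, 4, 2, 1, 2, 5, 5, 1, 7, 4], offspring=[0, 3, 2, 1, 2, 2, 2, 1, 0, 3], Z_7=16
gen 7: Z_7=16, draws=[6, 2, 7, 1, 4, 5, 4, 3, 5, 3, 0, 3, 6, 5, 2, 1], offspring=[0, 2, 0, 1, 3, 2, 3, 2, 2, 2, 0, 2, 0, 2, 2, 1], Z_8=24

24


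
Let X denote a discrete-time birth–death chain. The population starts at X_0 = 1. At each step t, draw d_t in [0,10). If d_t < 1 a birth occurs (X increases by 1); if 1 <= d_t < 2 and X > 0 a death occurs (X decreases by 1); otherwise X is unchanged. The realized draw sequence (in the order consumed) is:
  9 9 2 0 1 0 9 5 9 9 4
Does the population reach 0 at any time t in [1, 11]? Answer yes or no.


t=0: X=1, d=9 → hold, X_1=1
t=1: X=1, d=9 → hold, X_2=1
t=2: X=1, d=2 → hold, X_3=1
t=3: X=1, d=0 → birth, X_4=2
t=4: X=2, d=1 → death, X_5=1
t=5: X=1, d=0 → birth, X_6=2
t=6: X=2, d=9 → hold, X_7=2
t=7: X=2, d=5 → hold, X_8=2
t=8: X=2, d=9 → hold, X_9=2
t=9: X=2, d=9 → hold, X_10=2
t=10: X=2, d=4 → hold, X_11=2

no


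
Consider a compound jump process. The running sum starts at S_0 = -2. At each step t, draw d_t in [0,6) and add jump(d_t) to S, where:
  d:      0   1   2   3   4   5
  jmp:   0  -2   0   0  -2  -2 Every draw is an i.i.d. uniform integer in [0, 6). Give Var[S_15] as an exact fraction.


15

Outcome values over d=0..5: [0, -2, 0, 0, -2, -2]
Σy = -6, Σy² = 12, M = 6
μ = -6/6 = -1,  σ² = 12/6 − (-1)² = 1
Independent increments: Var[S_15] = 15·σ² = 15·(1) = 15


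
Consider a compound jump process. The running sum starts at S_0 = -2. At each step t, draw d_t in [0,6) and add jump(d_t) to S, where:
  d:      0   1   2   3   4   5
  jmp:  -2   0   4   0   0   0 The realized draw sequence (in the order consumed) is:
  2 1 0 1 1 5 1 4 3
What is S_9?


t=0: S=-2, d=2, jump=4, S_1=2
t=1: S=2, d=1, jump=0, S_2=2
t=2: S=2, d=0, jump=-2, S_3=0
t=3: S=0, d=1, jump=0, S_4=0
t=4: S=0, d=1, jump=0, S_5=0
t=5: S=0, d=5, jump=0, S_6=0
t=6: S=0, d=1, jump=0, S_7=0
t=7: S=0, d=4, jump=0, S_8=0
t=8: S=0, d=3, jump=0, S_9=0

0


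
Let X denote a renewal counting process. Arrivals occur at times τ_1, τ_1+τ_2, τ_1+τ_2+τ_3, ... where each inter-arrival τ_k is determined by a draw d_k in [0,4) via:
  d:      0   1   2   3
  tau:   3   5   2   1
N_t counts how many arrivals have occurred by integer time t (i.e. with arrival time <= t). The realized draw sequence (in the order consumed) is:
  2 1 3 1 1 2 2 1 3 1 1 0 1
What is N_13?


4

draw d_1=2: τ_1=2, arrival time A_1=2
draw d_2=1: τ_2=5, arrival time A_2=7
draw d_3=3: τ_3=1, arrival time A_3=8
draw d_4=1: τ_4=5, arrival time A_4=13
draw d_5=1: τ_5=5, arrival time A_5=18
draw d_6=2: τ_6=2, arrival time A_6=20
draw d_7=2: τ_7=2, arrival time A_7=22
draw d_8=1: τ_8=5, arrival time A_8=27
draw d_9=3: τ_9=1, arrival time A_9=28
draw d_10=1: τ_10=5, arrival time A_10=33
draw d_11=1: τ_11=5, arrival time A_11=38
draw d_12=0: τ_12=3, arrival time A_12=41
draw d_13=1: τ_13=5, arrival time A_13=46
N_t over t=0..13: 0:0 1:0 2:1 3:1 4:1 5:1 6:1 7:2 8:3 9:3 10:3 11:3 12:3 13:4


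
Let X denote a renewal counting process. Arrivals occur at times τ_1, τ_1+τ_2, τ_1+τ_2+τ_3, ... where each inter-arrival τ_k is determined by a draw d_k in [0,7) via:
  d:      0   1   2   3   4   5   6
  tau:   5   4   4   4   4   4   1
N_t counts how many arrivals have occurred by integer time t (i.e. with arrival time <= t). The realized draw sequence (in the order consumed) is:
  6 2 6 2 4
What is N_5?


2

draw d_1=6: τ_1=1, arrival time A_1=1
draw d_2=2: τ_2=4, arrival time A_2=5
draw d_3=6: τ_3=1, arrival time A_3=6
draw d_4=2: τ_4=4, arrival time A_4=10
draw d_5=4: τ_5=4, arrival time A_5=14
N_t over t=0..5: 0:0 1:1 2:1 3:1 4:1 5:2


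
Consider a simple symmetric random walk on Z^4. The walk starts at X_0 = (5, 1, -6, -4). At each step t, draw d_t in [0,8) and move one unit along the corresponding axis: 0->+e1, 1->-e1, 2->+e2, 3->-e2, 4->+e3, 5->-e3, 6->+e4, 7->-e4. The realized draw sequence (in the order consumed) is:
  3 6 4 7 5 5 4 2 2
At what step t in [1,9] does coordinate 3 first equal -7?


6

t=0: X=(5, 1, -6, -4), d=3 → -e2, X_1=(5, 0, -6, -4)
t=1: X=(5, 0, -6, -4), d=6 → +e4, X_2=(5, 0, -6, -3)
t=2: X=(5, 0, -6, -3), d=4 → +e3, X_3=(5, 0, -5, -3)
t=3: X=(5, 0, -5, -3), d=7 → -e4, X_4=(5, 0, -5, -4)
t=4: X=(5, 0, -5, -4), d=5 → -e3, X_5=(5, 0, -6, -4)
t=5: X=(5, 0, -6, -4), d=5 → -e3, X_6=(5, 0, -7, -4)
t=6: X=(5, 0, -7, -4), d=4 → +e3, X_7=(5, 0, -6, -4)
t=7: X=(5, 0, -6, -4), d=2 → +e2, X_8=(5, 1, -6, -4)
t=8: X=(5, 1, -6, -4), d=2 → +e2, X_9=(5, 2, -6, -4)


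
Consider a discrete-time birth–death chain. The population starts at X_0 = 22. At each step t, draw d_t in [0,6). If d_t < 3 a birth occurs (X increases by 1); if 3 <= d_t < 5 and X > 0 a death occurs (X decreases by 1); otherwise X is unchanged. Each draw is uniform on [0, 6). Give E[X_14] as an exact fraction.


X can drop by at most 1 per step and X_0 = 22 > T = 14, so X_t >= 22 − t >= 8 > 0 for every t <= 14: the floor at 0 (the 'and X > 0' condition) never binds. Hence X_14 = X_0 + Σ_{t<14} Y_t with i.i.d. increments Y_t = y(d_t) ∈ {+1, −1, 0}.
Outcome values over d=0..5: [1, 1, 1, -1, -1, 0]
Σy = 1, Σy² = 5, M = 6
μ = 1/6 = 1/6,  σ² = 5/6 − (1/6)² = 29/36
E[X_14] = 22 + 14·(1/6) = 73/3

73/3


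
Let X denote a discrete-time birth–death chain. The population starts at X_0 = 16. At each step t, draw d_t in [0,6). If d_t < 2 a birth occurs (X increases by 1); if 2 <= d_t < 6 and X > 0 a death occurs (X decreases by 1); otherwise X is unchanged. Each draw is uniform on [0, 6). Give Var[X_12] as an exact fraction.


X can drop by at most 1 per step and X_0 = 16 > T = 12, so X_t >= 16 − t >= 4 > 0 for every t <= 12: the floor at 0 (the 'and X > 0' condition) never binds. Hence X_12 = X_0 + Σ_{t<12} Y_t with i.i.d. increments Y_t = y(d_t) ∈ {+1, −1, 0}.
Outcome values over d=0..5: [1, 1, -1, -1, -1, -1]
Σy = -2, Σy² = 6, M = 6
μ = -2/6 = -1/3,  σ² = 6/6 − (-1/3)² = 8/9
Independent increments: Var[X_12] = 12·σ² = 12·(8/9) = 32/3

32/3


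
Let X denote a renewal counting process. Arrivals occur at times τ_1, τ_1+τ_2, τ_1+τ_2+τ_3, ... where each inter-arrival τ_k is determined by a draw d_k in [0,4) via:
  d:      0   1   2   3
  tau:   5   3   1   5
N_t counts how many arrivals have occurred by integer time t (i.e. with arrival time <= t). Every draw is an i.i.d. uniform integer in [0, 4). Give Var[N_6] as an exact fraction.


7616967/16777216

Inter-arrival values over d=0..3: [5, 3, 1, 5]
Each d has probability 1/4, so the pmf of τ is: f(1) = 1/4, f(3) = 1/4, f(5) = 1/2
Let p_n(j) = P(N_n = j), with p_0 = [1]. Condition on τ_1: p_n(0) = P(τ > n), and for j >= 1, p_n(j) = Σ_{k<=n} f(k)·p_{n−k}(j−1)
p_1 = [3/4, 1/4]  (j = 0..1)
p_2 = [3/4, 3/16, 1/16]  (j = 0..2)
p_3 = [1/2, 7/16, 3/64, 1/64]  (j = 0..3)
p_4 = [1/2, 5/16, 11/64, 3/256, 1/256]  (j = 0..4)
p_5 = [0, 13/16, 1/8, 15/256, 3/1024, 1/1024]  (j = 0..5)
p_6 = [0, 1/2, 7/16, 11/256, 19/1024, 3/4096, 1/4096]  (j = 0..6)
E[N_6] = Σ j·p_6(j) = 6485/4096;  E[N_6²] = Σ j²·p_6(j) = 12127/4096
Var[N_6] = 12127/4096 − (6485/4096)² = 7616967/16777216
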